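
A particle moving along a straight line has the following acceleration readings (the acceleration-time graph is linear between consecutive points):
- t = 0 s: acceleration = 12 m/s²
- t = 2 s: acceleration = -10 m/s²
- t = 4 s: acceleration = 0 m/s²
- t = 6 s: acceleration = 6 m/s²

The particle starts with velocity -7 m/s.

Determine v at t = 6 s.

Δv equals the area under the a-t graph; then v = v₀ + Δv.
0–2 s: ½(12 + -10)(2) = 2 m/s
2–4 s: ½(-10 + 0)(2) = -10 m/s
4–6 s: ½(0 + 6)(2) = 6 m/s
Δv = -2 m/s, so v(6) = -7 + (-2) = -9 m/s.

-9 m/s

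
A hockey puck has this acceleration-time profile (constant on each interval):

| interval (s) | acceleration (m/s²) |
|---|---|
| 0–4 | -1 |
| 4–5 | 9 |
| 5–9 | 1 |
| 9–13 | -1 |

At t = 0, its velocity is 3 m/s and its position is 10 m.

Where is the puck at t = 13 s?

On each constant-a segment, Δv = aΔt and Δx = v₀Δt + ½aΔt²; chain segment to segment.
0–4 s: v starts 3 m/s; Δx = 3·4 + ½·-1·4² = 4 m; v ends -1 m/s.
4–5 s: v starts -1 m/s; Δx = -1·1 + ½·9·1² = 3.5 m; v ends 8 m/s.
5–9 s: v starts 8 m/s; Δx = 8·4 + ½·1·4² = 40 m; v ends 12 m/s.
9–13 s: v starts 12 m/s; Δx = 12·4 + ½·-1·4² = 40 m; v ends 8 m/s.
x(13) = 10 + Σ Δx = 97.5 m.

97.5 m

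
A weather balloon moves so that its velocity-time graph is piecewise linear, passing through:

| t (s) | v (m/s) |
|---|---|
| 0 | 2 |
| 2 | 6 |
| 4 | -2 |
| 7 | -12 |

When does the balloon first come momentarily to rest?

v changes sign on 2–4 s (from 6 to -2); the graph is linear there, so v = 0 at t = 2 + (-6)·(4 − 2)/(-2 − 6) = 3.5 s.

t = 3.5 s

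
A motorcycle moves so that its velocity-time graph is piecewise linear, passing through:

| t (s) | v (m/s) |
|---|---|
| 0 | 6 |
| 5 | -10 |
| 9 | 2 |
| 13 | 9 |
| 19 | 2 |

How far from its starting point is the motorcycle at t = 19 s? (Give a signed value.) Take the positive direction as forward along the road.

29 m

Net displacement equals the area under the velocity-time graph (areas below the axis count negative).
0–5 s: ½(6 + -10)(5) = -10 m
5–9 s: ½(-10 + 2)(4) = -16 m
9–13 s: ½(2 + 9)(4) = 22 m
13–19 s: ½(9 + 2)(6) = 33 m
Net displacement = 29 m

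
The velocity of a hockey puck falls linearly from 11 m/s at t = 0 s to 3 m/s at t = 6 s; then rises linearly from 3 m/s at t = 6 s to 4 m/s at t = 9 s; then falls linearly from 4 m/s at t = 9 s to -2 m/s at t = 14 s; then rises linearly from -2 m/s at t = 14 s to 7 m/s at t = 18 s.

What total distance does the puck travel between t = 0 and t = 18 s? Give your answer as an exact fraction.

Total distance travelled is ∫|v| dt — sum the magnitudes of each area piece.
0–6 s: |½(11 + 3)(6)| = 42 m
6–9 s: |½(3 + 4)(3)| = 10.5 m
9–14 s: v = 0 at t = 37/3 s; triangle areas 20/3 + 5/3 = 25/3 m
14–18 s: v = 0 at t = 134/9 s; triangle areas 8/9 + 98/9 = 106/9 m
Total distance = 1307/18 m

1307/18 m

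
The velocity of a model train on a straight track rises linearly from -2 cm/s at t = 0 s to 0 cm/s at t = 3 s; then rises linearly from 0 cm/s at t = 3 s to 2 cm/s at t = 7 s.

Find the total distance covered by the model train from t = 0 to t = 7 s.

Distance (not displacement) is the total path length: add the absolute areas under v-t.
0–3 s: |½(-2 + 0)(3)| = 3 cm
3–7 s: |½(0 + 2)(4)| = 4 cm
Total distance = 7 cm

7 cm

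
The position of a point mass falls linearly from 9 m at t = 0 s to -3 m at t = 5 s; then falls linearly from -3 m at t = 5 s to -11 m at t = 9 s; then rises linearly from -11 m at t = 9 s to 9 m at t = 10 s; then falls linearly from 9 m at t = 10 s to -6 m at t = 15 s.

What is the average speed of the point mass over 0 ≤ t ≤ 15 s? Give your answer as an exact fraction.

Average speed = (total path length)/(elapsed time); on a piecewise-linear x-t graph the path length is Σ|Δx|.
0–5 s: |Δx| = |-3 − 9| = 12 m
5–9 s: |Δx| = |-11 − -3| = 8 m
9–10 s: |Δx| = |9 − -11| = 20 m
10–15 s: |Δx| = |-6 − 9| = 15 m
Total path = 55 m; average speed = 55/15 = 11/3 m/s.

11/3 m/s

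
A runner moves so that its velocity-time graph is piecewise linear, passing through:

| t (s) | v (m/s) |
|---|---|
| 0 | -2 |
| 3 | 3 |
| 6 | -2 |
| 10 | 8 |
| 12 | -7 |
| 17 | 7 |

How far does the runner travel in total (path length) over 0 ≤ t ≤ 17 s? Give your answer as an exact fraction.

1393/30 m

Distance (not displacement) is the total path length: add the absolute areas under v-t.
0–3 s: v = 0 at t = 1.2 s; triangle areas 1.2 + 2.7 = 3.9 m
3–6 s: v = 0 at t = 4.8 s; triangle areas 2.7 + 1.2 = 3.9 m
6–10 s: v = 0 at t = 6.8 s; triangle areas 0.8 + 12.8 = 13.6 m
10–12 s: v = 0 at t = 166/15 s; triangle areas 64/15 + 49/15 = 113/15 m
12–17 s: v = 0 at t = 14.5 s; triangle areas 8.75 + 8.75 = 17.5 m
Total distance = 1393/30 m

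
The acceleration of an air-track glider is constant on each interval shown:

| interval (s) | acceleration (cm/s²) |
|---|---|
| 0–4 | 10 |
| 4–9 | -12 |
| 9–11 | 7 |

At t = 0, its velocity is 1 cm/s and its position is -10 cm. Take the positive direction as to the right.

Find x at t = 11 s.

105 cm

On each constant-a segment, Δv = aΔt and Δx = v₀Δt + ½aΔt²; chain segment to segment.
0–4 s: v starts 1 cm/s; Δx = 1·4 + ½·10·4² = 84 cm; v ends 41 cm/s.
4–9 s: v starts 41 cm/s; Δx = 41·5 + ½·-12·5² = 55 cm; v ends -19 cm/s.
9–11 s: v starts -19 cm/s; Δx = -19·2 + ½·7·2² = -24 cm; v ends -5 cm/s.
x(11) = -10 + Σ Δx = 105 cm.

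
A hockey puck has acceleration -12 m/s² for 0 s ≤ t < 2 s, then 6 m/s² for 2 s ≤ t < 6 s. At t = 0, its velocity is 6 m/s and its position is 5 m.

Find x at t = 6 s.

On each constant-a segment, Δv = aΔt and Δx = v₀Δt + ½aΔt²; chain segment to segment.
0–2 s: v starts 6 m/s; Δx = 6·2 + ½·-12·2² = -12 m; v ends -18 m/s.
2–6 s: v starts -18 m/s; Δx = -18·4 + ½·6·4² = -24 m; v ends 6 m/s.
x(6) = 5 + Σ Δx = -31 m.

-31 m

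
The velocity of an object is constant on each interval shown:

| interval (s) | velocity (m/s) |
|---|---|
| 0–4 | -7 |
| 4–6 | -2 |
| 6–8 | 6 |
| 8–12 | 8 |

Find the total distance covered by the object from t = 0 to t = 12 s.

Distance (not displacement) is the total path length: add the absolute areas under v-t.
0–4 s: |-7| × 4 = 28 m
4–6 s: |-2| × 2 = 4 m
6–8 s: |6| × 2 = 12 m
8–12 s: |8| × 4 = 32 m
Total distance = 76 m

76 m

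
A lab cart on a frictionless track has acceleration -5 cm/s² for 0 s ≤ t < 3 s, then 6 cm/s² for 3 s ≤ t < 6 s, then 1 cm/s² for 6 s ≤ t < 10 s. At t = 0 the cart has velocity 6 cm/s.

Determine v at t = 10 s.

13 cm/s

Δv equals the area under the a-t graph; then v = v₀ + Δv.
0–3 s: -5 × 3 = -15 cm/s
3–6 s: 6 × 3 = 18 cm/s
6–10 s: 1 × 4 = 4 cm/s
Δv = 7 cm/s, so v(10) = 6 + (7) = 13 cm/s.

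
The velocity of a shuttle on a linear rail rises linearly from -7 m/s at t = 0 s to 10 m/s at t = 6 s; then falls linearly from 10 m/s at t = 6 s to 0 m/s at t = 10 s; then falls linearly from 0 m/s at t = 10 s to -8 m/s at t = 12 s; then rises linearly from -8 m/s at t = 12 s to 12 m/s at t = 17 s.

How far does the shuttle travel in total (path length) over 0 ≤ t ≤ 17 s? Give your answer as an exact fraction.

Total distance travelled is ∫|v| dt — sum the magnitudes of each area piece.
0–6 s: v = 0 at t = 42/17 s; triangle areas 147/17 + 300/17 = 447/17 m
6–10 s: |½(10 + 0)(4)| = 20 m
10–12 s: |½(0 + -8)(2)| = 8 m
12–17 s: v = 0 at t = 14 s; triangle areas 8 + 18 = 26 m
Total distance = 1365/17 m

1365/17 m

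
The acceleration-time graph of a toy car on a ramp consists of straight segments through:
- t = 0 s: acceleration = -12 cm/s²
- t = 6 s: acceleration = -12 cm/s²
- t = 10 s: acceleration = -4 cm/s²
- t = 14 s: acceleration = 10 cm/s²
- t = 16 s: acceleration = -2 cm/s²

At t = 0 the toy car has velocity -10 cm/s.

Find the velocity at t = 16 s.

-94 cm/s

Δv equals the area under the a-t graph; then v = v₀ + Δv.
0–6 s: -12 × 6 = -72 cm/s
6–10 s: ½(-12 + -4)(4) = -32 cm/s
10–14 s: ½(-4 + 10)(4) = 12 cm/s
14–16 s: ½(10 + -2)(2) = 8 cm/s
Δv = -84 cm/s, so v(16) = -10 + (-84) = -94 cm/s.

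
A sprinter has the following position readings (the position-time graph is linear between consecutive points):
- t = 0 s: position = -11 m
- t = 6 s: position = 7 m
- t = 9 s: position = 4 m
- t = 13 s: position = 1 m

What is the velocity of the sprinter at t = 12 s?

Velocity is the slope of the x-t graph on 9–13 s: (1 − 4)/(13 − 9) = -0.75 m/s.

-0.75 m/s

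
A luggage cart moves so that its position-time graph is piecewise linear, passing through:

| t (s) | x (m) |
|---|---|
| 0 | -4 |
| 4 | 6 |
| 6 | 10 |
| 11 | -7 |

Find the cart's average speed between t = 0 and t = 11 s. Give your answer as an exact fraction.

31/11 m/s

Average speed = (total path length)/(elapsed time); on a piecewise-linear x-t graph the path length is Σ|Δx|.
0–4 s: |Δx| = |6 − -4| = 10 m
4–6 s: |Δx| = |10 − 6| = 4 m
6–11 s: |Δx| = |-7 − 10| = 17 m
Total path = 31 m; average speed = 31/11 = 31/11 m/s.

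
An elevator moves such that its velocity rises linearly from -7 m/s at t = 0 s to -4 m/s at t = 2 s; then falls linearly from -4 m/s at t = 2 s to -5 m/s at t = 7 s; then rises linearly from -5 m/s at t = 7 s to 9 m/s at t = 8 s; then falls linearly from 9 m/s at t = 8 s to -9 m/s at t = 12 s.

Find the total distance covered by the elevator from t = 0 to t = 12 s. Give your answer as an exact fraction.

Distance (not displacement) is the total path length: add the absolute areas under v-t.
0–2 s: |½(-7 + -4)(2)| = 11 m
2–7 s: |½(-4 + -5)(5)| = 22.5 m
7–8 s: v = 0 at t = 103/14 s; triangle areas 25/28 + 81/28 = 53/14 m
8–12 s: v = 0 at t = 10 s; triangle areas 9 + 9 = 18 m
Total distance = 387/7 m

387/7 m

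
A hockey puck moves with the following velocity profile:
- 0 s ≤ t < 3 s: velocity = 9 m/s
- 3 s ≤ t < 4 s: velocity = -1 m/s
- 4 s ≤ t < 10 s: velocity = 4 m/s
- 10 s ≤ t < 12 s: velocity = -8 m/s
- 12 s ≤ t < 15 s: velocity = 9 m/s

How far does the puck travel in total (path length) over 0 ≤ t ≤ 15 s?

Distance (not displacement) is the total path length: add the absolute areas under v-t.
0–3 s: |9| × 3 = 27 m
3–4 s: |-1| × 1 = 1 m
4–10 s: |4| × 6 = 24 m
10–12 s: |-8| × 2 = 16 m
12–15 s: |9| × 3 = 27 m
Total distance = 95 m

95 m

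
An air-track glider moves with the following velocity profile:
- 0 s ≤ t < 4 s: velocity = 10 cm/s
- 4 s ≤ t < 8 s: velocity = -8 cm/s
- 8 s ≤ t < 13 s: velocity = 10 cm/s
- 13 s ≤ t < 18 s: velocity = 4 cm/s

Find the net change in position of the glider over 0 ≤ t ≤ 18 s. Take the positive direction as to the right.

78 cm

Displacement is the signed area under the v-t curve.
0–4 s: 10 × 4 = 40 cm
4–8 s: -8 × 4 = -32 cm
8–13 s: 10 × 5 = 50 cm
13–18 s: 4 × 5 = 20 cm
Net displacement = 78 cm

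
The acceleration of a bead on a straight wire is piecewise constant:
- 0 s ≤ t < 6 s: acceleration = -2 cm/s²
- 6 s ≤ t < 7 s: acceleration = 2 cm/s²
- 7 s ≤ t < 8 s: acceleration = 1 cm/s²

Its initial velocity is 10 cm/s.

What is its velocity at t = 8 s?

Δv equals the area under the a-t graph; then v = v₀ + Δv.
0–6 s: -2 × 6 = -12 cm/s
6–7 s: 2 × 1 = 2 cm/s
7–8 s: 1 × 1 = 1 cm/s
Δv = -9 cm/s, so v(8) = 10 + (-9) = 1 cm/s.

1 cm/s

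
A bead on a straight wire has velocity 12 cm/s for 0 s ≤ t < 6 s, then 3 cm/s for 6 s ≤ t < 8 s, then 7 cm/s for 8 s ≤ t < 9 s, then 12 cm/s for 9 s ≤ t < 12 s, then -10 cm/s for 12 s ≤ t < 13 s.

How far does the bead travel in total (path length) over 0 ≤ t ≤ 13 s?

Total distance travelled is ∫|v| dt — sum the magnitudes of each area piece.
0–6 s: |12| × 6 = 72 cm
6–8 s: |3| × 2 = 6 cm
8–9 s: |7| × 1 = 7 cm
9–12 s: |12| × 3 = 36 cm
12–13 s: |-10| × 1 = 10 cm
Total distance = 131 cm

131 cm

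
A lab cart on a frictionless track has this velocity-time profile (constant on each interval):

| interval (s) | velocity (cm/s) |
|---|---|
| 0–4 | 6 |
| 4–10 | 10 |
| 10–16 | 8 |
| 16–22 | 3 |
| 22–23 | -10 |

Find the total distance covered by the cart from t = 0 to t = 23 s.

160 cm

Total distance travelled is ∫|v| dt — sum the magnitudes of each area piece.
0–4 s: |6| × 4 = 24 cm
4–10 s: |10| × 6 = 60 cm
10–16 s: |8| × 6 = 48 cm
16–22 s: |3| × 6 = 18 cm
22–23 s: |-10| × 1 = 10 cm
Total distance = 160 cm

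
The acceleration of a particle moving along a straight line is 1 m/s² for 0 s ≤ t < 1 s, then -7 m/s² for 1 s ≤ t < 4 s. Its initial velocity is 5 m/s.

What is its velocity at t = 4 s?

-15 m/s

Δv equals the area under the a-t graph; then v = v₀ + Δv.
0–1 s: 1 × 1 = 1 m/s
1–4 s: -7 × 3 = -21 m/s
Δv = -20 m/s, so v(4) = 5 + (-20) = -15 m/s.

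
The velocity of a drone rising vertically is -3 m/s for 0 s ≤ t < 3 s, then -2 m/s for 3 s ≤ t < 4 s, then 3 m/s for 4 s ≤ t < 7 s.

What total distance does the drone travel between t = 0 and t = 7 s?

Total distance travelled is ∫|v| dt — sum the magnitudes of each area piece.
0–3 s: |-3| × 3 = 9 m
3–4 s: |-2| × 1 = 2 m
4–7 s: |3| × 3 = 9 m
Total distance = 20 m

20 m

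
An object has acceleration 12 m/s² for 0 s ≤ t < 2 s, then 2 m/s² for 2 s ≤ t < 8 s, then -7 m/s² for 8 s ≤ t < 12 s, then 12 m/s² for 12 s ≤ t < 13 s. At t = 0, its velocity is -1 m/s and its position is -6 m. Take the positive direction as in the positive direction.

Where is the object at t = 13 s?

On each constant-a segment, Δv = aΔt and Δx = v₀Δt + ½aΔt²; chain segment to segment.
0–2 s: v starts -1 m/s; Δx = -1·2 + ½·12·2² = 22 m; v ends 23 m/s.
2–8 s: v starts 23 m/s; Δx = 23·6 + ½·2·6² = 174 m; v ends 35 m/s.
8–12 s: v starts 35 m/s; Δx = 35·4 + ½·-7·4² = 84 m; v ends 7 m/s.
12–13 s: v starts 7 m/s; Δx = 7·1 + ½·12·1² = 13 m; v ends 19 m/s.
x(13) = -6 + Σ Δx = 287 m.

287 m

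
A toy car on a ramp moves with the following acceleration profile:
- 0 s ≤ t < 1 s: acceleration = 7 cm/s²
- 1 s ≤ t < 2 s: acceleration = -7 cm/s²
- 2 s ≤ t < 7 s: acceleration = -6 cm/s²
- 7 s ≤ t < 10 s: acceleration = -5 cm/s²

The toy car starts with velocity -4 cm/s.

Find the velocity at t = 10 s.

Δv equals the area under the a-t graph; then v = v₀ + Δv.
0–1 s: 7 × 1 = 7 cm/s
1–2 s: -7 × 1 = -7 cm/s
2–7 s: -6 × 5 = -30 cm/s
7–10 s: -5 × 3 = -15 cm/s
Δv = -45 cm/s, so v(10) = -4 + (-45) = -49 cm/s.

-49 cm/s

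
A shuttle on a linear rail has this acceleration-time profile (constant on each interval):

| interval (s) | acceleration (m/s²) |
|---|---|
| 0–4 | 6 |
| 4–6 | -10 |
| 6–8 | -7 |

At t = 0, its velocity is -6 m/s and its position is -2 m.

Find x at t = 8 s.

On each constant-a segment, Δv = aΔt and Δx = v₀Δt + ½aΔt²; chain segment to segment.
0–4 s: v starts -6 m/s; Δx = -6·4 + ½·6·4² = 24 m; v ends 18 m/s.
4–6 s: v starts 18 m/s; Δx = 18·2 + ½·-10·2² = 16 m; v ends -2 m/s.
6–8 s: v starts -2 m/s; Δx = -2·2 + ½·-7·2² = -18 m; v ends -16 m/s.
x(8) = -2 + Σ Δx = 20 m.

20 m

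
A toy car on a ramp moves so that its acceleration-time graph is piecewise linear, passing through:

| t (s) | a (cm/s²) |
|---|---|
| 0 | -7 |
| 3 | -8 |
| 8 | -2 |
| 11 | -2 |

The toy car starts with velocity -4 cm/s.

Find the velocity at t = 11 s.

Δv equals the area under the a-t graph; then v = v₀ + Δv.
0–3 s: ½(-7 + -8)(3) = -22.5 cm/s
3–8 s: ½(-8 + -2)(5) = -25 cm/s
8–11 s: -2 × 3 = -6 cm/s
Δv = -53.5 cm/s, so v(11) = -4 + (-53.5) = -57.5 cm/s.

-57.5 cm/s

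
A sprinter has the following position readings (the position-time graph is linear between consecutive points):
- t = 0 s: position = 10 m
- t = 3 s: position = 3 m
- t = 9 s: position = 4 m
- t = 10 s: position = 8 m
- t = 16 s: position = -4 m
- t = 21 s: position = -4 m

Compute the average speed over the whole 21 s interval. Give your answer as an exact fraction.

Average speed = (total path length)/(elapsed time); on a piecewise-linear x-t graph the path length is Σ|Δx|.
0–3 s: |Δx| = |3 − 10| = 7 m
3–9 s: |Δx| = |4 − 3| = 1 m
9–10 s: |Δx| = |8 − 4| = 4 m
10–16 s: |Δx| = |-4 − 8| = 12 m
16–21 s: |Δx| = |-4 − -4| = 0 m
Total path = 24 m; average speed = 24/21 = 8/7 m/s.

8/7 m/s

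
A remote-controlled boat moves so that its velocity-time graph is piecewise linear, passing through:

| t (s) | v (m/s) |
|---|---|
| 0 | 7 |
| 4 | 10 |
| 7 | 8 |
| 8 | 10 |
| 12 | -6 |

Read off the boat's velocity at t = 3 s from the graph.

9.25 m/s

On 0–4 s the graph is linear from 7 to 10 m/s: v(3) = 7 + (10 − 7)·(3 − 0)/(4 − 0) = 9.25 m/s.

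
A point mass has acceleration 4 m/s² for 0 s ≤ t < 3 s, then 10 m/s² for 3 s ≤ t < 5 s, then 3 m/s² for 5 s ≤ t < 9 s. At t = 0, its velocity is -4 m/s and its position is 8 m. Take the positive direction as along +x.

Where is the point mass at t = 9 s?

186 m

On each constant-a segment, Δv = aΔt and Δx = v₀Δt + ½aΔt²; chain segment to segment.
0–3 s: v starts -4 m/s; Δx = -4·3 + ½·4·3² = 6 m; v ends 8 m/s.
3–5 s: v starts 8 m/s; Δx = 8·2 + ½·10·2² = 36 m; v ends 28 m/s.
5–9 s: v starts 28 m/s; Δx = 28·4 + ½·3·4² = 136 m; v ends 40 m/s.
x(9) = 8 + Σ Δx = 186 m.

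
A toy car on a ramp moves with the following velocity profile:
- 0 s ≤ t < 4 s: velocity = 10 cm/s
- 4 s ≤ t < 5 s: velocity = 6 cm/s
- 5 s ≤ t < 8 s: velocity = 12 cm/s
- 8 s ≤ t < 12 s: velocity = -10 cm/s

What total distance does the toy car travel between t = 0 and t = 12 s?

122 cm

Distance (not displacement) is the total path length: add the absolute areas under v-t.
0–4 s: |10| × 4 = 40 cm
4–5 s: |6| × 1 = 6 cm
5–8 s: |12| × 3 = 36 cm
8–12 s: |-10| × 4 = 40 cm
Total distance = 122 cm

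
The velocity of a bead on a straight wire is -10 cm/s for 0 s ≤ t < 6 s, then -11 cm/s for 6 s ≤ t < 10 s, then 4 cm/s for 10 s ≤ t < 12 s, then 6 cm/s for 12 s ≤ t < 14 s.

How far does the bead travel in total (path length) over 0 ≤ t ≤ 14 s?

124 cm

Total distance travelled is ∫|v| dt — sum the magnitudes of each area piece.
0–6 s: |-10| × 6 = 60 cm
6–10 s: |-11| × 4 = 44 cm
10–12 s: |4| × 2 = 8 cm
12–14 s: |6| × 2 = 12 cm
Total distance = 124 cm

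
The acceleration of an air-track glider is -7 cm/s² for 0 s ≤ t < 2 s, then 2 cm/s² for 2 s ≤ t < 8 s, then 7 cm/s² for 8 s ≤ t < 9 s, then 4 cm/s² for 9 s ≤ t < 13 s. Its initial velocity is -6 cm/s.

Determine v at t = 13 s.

Δv equals the area under the a-t graph; then v = v₀ + Δv.
0–2 s: -7 × 2 = -14 cm/s
2–8 s: 2 × 6 = 12 cm/s
8–9 s: 7 × 1 = 7 cm/s
9–13 s: 4 × 4 = 16 cm/s
Δv = 21 cm/s, so v(13) = -6 + (21) = 15 cm/s.

15 cm/s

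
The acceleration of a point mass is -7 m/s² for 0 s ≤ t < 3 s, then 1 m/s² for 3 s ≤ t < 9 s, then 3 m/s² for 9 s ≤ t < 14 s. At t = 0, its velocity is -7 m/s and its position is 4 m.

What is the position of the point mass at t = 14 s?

-271 m

On each constant-a segment, Δv = aΔt and Δx = v₀Δt + ½aΔt²; chain segment to segment.
0–3 s: v starts -7 m/s; Δx = -7·3 + ½·-7·3² = -52.5 m; v ends -28 m/s.
3–9 s: v starts -28 m/s; Δx = -28·6 + ½·1·6² = -150 m; v ends -22 m/s.
9–14 s: v starts -22 m/s; Δx = -22·5 + ½·3·5² = -72.5 m; v ends -7 m/s.
x(14) = 4 + Σ Δx = -271 m.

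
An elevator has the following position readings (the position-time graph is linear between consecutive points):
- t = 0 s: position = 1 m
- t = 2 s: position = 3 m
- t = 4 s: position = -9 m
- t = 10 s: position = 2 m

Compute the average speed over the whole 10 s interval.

2.5 m/s

Average speed = (total path length)/(elapsed time); on a piecewise-linear x-t graph the path length is Σ|Δx|.
0–2 s: |Δx| = |3 − 1| = 2 m
2–4 s: |Δx| = |-9 − 3| = 12 m
4–10 s: |Δx| = |2 − -9| = 11 m
Total path = 25 m; average speed = 25/10 = 2.5 m/s.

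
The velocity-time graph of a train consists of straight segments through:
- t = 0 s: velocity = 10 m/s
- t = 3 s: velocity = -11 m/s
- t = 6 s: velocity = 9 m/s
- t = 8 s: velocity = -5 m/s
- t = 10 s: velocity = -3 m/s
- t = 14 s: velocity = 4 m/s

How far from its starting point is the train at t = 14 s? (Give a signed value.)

Net displacement equals the area under the velocity-time graph (areas below the axis count negative).
0–3 s: ½(10 + -11)(3) = -1.5 m
3–6 s: ½(-11 + 9)(3) = -3 m
6–8 s: ½(9 + -5)(2) = 4 m
8–10 s: ½(-5 + -3)(2) = -8 m
10–14 s: ½(-3 + 4)(4) = 2 m
Net displacement = -6.5 m

-6.5 m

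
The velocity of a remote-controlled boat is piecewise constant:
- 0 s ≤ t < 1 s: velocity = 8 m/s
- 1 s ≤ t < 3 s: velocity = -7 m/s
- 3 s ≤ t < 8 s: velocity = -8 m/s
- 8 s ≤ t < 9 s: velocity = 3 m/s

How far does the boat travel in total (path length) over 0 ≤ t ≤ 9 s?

Distance (not displacement) is the total path length: add the absolute areas under v-t.
0–1 s: |8| × 1 = 8 m
1–3 s: |-7| × 2 = 14 m
3–8 s: |-8| × 5 = 40 m
8–9 s: |3| × 1 = 3 m
Total distance = 65 m

65 m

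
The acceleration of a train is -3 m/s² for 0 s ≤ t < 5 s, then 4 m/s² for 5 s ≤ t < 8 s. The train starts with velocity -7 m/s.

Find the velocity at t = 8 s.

Δv equals the area under the a-t graph; then v = v₀ + Δv.
0–5 s: -3 × 5 = -15 m/s
5–8 s: 4 × 3 = 12 m/s
Δv = -3 m/s, so v(8) = -7 + (-3) = -10 m/s.

-10 m/s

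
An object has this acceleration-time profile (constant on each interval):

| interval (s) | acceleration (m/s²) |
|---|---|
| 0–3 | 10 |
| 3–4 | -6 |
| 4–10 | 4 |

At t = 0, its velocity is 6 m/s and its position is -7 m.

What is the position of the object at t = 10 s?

On each constant-a segment, Δv = aΔt and Δx = v₀Δt + ½aΔt²; chain segment to segment.
0–3 s: v starts 6 m/s; Δx = 6·3 + ½·10·3² = 63 m; v ends 36 m/s.
3–4 s: v starts 36 m/s; Δx = 36·1 + ½·-6·1² = 33 m; v ends 30 m/s.
4–10 s: v starts 30 m/s; Δx = 30·6 + ½·4·6² = 252 m; v ends 54 m/s.
x(10) = -7 + Σ Δx = 341 m.

341 m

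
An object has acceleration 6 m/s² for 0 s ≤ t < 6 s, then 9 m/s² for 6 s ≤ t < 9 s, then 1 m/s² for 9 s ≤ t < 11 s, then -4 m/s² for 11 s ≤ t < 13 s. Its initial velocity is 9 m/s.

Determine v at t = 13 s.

66 m/s

Δv equals the area under the a-t graph; then v = v₀ + Δv.
0–6 s: 6 × 6 = 36 m/s
6–9 s: 9 × 3 = 27 m/s
9–11 s: 1 × 2 = 2 m/s
11–13 s: -4 × 2 = -8 m/s
Δv = 57 m/s, so v(13) = 9 + (57) = 66 m/s.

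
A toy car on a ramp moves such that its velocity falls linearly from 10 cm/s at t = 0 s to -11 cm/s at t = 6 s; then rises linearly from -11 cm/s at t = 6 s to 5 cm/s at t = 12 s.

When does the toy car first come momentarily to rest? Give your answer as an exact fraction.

v changes sign on 0–6 s (from 10 to -11); the graph is linear there, so v = 0 at t = 0 + (-10)·(6 − 0)/(-11 − 10) = 20/7 s.

t = 20/7 s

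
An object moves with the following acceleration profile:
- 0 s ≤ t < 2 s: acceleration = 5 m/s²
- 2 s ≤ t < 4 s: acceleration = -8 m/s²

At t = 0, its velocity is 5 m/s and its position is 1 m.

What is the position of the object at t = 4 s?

On each constant-a segment, Δv = aΔt and Δx = v₀Δt + ½aΔt²; chain segment to segment.
0–2 s: v starts 5 m/s; Δx = 5·2 + ½·5·2² = 20 m; v ends 15 m/s.
2–4 s: v starts 15 m/s; Δx = 15·2 + ½·-8·2² = 14 m; v ends -1 m/s.
x(4) = 1 + Σ Δx = 35 m.

35 m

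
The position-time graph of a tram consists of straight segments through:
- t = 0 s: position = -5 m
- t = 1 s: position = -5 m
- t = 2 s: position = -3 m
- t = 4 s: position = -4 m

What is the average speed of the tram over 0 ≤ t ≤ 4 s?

0.75 m/s

Average speed = (total path length)/(elapsed time); on a piecewise-linear x-t graph the path length is Σ|Δx|.
0–1 s: |Δx| = |-5 − -5| = 0 m
1–2 s: |Δx| = |-3 − -5| = 2 m
2–4 s: |Δx| = |-4 − -3| = 1 m
Total path = 3 m; average speed = 3/4 = 0.75 m/s.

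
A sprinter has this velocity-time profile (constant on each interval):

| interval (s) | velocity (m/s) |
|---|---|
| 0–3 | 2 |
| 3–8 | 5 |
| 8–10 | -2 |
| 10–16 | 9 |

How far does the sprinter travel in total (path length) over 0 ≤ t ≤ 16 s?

89 m

Total distance travelled is ∫|v| dt — sum the magnitudes of each area piece.
0–3 s: |2| × 3 = 6 m
3–8 s: |5| × 5 = 25 m
8–10 s: |-2| × 2 = 4 m
10–16 s: |9| × 6 = 54 m
Total distance = 89 m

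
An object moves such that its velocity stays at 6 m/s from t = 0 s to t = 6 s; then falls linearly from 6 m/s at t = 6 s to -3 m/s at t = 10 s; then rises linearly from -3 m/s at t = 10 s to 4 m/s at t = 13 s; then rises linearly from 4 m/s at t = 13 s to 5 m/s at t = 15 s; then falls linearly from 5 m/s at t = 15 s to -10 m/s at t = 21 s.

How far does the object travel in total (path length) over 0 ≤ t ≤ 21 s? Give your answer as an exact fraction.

1195/14 m

Distance (not displacement) is the total path length: add the absolute areas under v-t.
0–6 s: |6| × 6 = 36 m
6–10 s: v = 0 at t = 26/3 s; triangle areas 8 + 2 = 10 m
10–13 s: v = 0 at t = 79/7 s; triangle areas 27/14 + 24/7 = 75/14 m
13–15 s: |½(4 + 5)(2)| = 9 m
15–21 s: v = 0 at t = 17 s; triangle areas 5 + 20 = 25 m
Total distance = 1195/14 m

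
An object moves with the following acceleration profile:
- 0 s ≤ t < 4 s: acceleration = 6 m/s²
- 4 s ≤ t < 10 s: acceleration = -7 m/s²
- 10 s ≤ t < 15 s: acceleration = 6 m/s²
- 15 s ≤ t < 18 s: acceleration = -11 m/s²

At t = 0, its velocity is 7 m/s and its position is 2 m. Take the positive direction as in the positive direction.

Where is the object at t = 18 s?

165.5 m

On each constant-a segment, Δv = aΔt and Δx = v₀Δt + ½aΔt²; chain segment to segment.
0–4 s: v starts 7 m/s; Δx = 7·4 + ½·6·4² = 76 m; v ends 31 m/s.
4–10 s: v starts 31 m/s; Δx = 31·6 + ½·-7·6² = 60 m; v ends -11 m/s.
10–15 s: v starts -11 m/s; Δx = -11·5 + ½·6·5² = 20 m; v ends 19 m/s.
15–18 s: v starts 19 m/s; Δx = 19·3 + ½·-11·3² = 7.5 m; v ends -14 m/s.
x(18) = 2 + Σ Δx = 165.5 m.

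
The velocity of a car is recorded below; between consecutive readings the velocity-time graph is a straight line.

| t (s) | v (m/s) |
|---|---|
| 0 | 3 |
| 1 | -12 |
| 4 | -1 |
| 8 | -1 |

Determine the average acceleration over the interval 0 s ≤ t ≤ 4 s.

-1 m/s²

Average acceleration = Δv/Δt = (-1 − 3)/(4 − 0) = -1 m/s².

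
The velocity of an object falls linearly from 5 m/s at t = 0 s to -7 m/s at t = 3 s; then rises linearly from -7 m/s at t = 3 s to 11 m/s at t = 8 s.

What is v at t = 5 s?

On 3–8 s the graph is linear from -7 to 11 m/s: v(5) = -7 + (11 − -7)·(5 − 3)/(8 − 3) = 0.2 m/s.

0.2 m/s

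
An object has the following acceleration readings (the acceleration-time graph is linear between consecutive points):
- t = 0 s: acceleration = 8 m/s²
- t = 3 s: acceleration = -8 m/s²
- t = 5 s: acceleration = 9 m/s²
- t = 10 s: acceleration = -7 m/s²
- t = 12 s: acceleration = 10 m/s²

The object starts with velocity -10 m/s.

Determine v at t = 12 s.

Δv equals the area under the a-t graph; then v = v₀ + Δv.
0–3 s: ½(8 + -8)(3) = 0 m/s
3–5 s: ½(-8 + 9)(2) = 1 m/s
5–10 s: ½(9 + -7)(5) = 5 m/s
10–12 s: ½(-7 + 10)(2) = 3 m/s
Δv = 9 m/s, so v(12) = -10 + (9) = -1 m/s.

-1 m/s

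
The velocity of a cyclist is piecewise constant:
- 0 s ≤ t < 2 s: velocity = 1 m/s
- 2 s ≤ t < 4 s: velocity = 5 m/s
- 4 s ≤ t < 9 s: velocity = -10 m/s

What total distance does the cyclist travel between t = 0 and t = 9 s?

Distance (not displacement) is the total path length: add the absolute areas under v-t.
0–2 s: |1| × 2 = 2 m
2–4 s: |5| × 2 = 10 m
4–9 s: |-10| × 5 = 50 m
Total distance = 62 m

62 m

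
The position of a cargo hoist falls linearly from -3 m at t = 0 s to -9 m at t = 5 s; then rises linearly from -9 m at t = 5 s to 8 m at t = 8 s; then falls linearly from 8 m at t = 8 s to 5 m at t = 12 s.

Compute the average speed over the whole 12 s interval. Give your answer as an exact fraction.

Average speed = (total path length)/(elapsed time); on a piecewise-linear x-t graph the path length is Σ|Δx|.
0–5 s: |Δx| = |-9 − -3| = 6 m
5–8 s: |Δx| = |8 − -9| = 17 m
8–12 s: |Δx| = |5 − 8| = 3 m
Total path = 26 m; average speed = 26/12 = 13/6 m/s.

13/6 m/s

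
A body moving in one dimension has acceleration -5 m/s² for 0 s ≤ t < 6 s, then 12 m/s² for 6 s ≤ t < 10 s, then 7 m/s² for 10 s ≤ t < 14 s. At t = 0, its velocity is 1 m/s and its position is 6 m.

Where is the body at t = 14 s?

On each constant-a segment, Δv = aΔt and Δx = v₀Δt + ½aΔt²; chain segment to segment.
0–6 s: v starts 1 m/s; Δx = 1·6 + ½·-5·6² = -84 m; v ends -29 m/s.
6–10 s: v starts -29 m/s; Δx = -29·4 + ½·12·4² = -20 m; v ends 19 m/s.
10–14 s: v starts 19 m/s; Δx = 19·4 + ½·7·4² = 132 m; v ends 47 m/s.
x(14) = 6 + Σ Δx = 34 m.

34 m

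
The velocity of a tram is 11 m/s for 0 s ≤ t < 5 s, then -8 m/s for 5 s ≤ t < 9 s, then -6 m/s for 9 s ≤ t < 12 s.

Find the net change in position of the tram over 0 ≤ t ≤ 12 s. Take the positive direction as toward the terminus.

5 m

Net displacement equals the area under the velocity-time graph (areas below the axis count negative).
0–5 s: 11 × 5 = 55 m
5–9 s: -8 × 4 = -32 m
9–12 s: -6 × 3 = -18 m
Net displacement = 5 m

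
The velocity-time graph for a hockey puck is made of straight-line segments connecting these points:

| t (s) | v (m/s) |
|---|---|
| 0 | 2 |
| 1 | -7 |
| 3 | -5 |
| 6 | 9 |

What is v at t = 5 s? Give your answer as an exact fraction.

On 3–6 s the graph is linear from -5 to 9 m/s: v(5) = -5 + (9 − -5)·(5 − 3)/(6 − 3) = 13/3 m/s.

13/3 m/s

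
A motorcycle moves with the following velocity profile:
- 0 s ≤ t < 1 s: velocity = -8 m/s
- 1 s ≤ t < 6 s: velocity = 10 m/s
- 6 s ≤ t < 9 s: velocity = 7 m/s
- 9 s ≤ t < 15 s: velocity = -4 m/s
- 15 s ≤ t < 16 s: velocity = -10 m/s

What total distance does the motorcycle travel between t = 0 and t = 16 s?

113 m

Total distance travelled is ∫|v| dt — sum the magnitudes of each area piece.
0–1 s: |-8| × 1 = 8 m
1–6 s: |10| × 5 = 50 m
6–9 s: |7| × 3 = 21 m
9–15 s: |-4| × 6 = 24 m
15–16 s: |-10| × 1 = 10 m
Total distance = 113 m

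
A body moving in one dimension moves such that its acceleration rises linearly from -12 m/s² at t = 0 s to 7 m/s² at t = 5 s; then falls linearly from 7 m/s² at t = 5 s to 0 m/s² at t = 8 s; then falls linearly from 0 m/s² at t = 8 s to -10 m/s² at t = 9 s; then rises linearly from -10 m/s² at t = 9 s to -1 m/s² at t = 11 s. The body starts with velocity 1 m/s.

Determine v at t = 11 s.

-17 m/s

Δv equals the area under the a-t graph; then v = v₀ + Δv.
0–5 s: ½(-12 + 7)(5) = -12.5 m/s
5–8 s: ½(7 + 0)(3) = 10.5 m/s
8–9 s: ½(0 + -10)(1) = -5 m/s
9–11 s: ½(-10 + -1)(2) = -11 m/s
Δv = -18 m/s, so v(11) = 1 + (-18) = -17 m/s.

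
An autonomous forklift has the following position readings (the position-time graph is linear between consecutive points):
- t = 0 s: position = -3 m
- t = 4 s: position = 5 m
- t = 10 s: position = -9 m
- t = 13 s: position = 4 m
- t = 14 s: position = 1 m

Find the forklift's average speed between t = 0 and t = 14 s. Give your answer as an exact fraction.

19/7 m/s

Average speed = (total path length)/(elapsed time); on a piecewise-linear x-t graph the path length is Σ|Δx|.
0–4 s: |Δx| = |5 − -3| = 8 m
4–10 s: |Δx| = |-9 − 5| = 14 m
10–13 s: |Δx| = |4 − -9| = 13 m
13–14 s: |Δx| = |1 − 4| = 3 m
Total path = 38 m; average speed = 38/14 = 19/7 m/s.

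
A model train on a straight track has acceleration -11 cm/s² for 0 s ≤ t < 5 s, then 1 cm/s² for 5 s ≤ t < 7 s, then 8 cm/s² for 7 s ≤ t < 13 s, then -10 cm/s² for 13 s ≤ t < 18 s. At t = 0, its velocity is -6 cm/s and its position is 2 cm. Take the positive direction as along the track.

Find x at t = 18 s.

-675.5 cm

On each constant-a segment, Δv = aΔt and Δx = v₀Δt + ½aΔt²; chain segment to segment.
0–5 s: v starts -6 cm/s; Δx = -6·5 + ½·-11·5² = -167.5 cm; v ends -61 cm/s.
5–7 s: v starts -61 cm/s; Δx = -61·2 + ½·1·2² = -120 cm; v ends -59 cm/s.
7–13 s: v starts -59 cm/s; Δx = -59·6 + ½·8·6² = -210 cm; v ends -11 cm/s.
13–18 s: v starts -11 cm/s; Δx = -11·5 + ½·-10·5² = -180 cm; v ends -61 cm/s.
x(18) = 2 + Σ Δx = -675.5 cm.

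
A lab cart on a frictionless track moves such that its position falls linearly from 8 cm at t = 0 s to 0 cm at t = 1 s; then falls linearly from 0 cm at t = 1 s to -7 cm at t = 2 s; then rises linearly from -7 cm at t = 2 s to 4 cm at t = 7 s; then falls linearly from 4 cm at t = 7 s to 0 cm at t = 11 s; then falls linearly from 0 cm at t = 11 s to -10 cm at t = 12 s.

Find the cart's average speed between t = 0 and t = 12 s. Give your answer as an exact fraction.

Average speed = (total path length)/(elapsed time); on a piecewise-linear x-t graph the path length is Σ|Δx|.
0–1 s: |Δx| = |0 − 8| = 8 cm
1–2 s: |Δx| = |-7 − 0| = 7 cm
2–7 s: |Δx| = |4 − -7| = 11 cm
7–11 s: |Δx| = |0 − 4| = 4 cm
11–12 s: |Δx| = |-10 − 0| = 10 cm
Total path = 40 cm; average speed = 40/12 = 10/3 cm/s.

10/3 cm/s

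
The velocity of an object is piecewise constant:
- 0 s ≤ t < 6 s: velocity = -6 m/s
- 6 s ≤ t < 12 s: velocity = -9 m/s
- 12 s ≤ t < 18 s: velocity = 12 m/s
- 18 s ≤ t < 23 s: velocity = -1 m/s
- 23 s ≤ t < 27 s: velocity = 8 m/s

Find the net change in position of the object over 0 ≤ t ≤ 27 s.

Net displacement equals the area under the velocity-time graph (areas below the axis count negative).
0–6 s: -6 × 6 = -36 m
6–12 s: -9 × 6 = -54 m
12–18 s: 12 × 6 = 72 m
18–23 s: -1 × 5 = -5 m
23–27 s: 8 × 4 = 32 m
Net displacement = 9 m

9 m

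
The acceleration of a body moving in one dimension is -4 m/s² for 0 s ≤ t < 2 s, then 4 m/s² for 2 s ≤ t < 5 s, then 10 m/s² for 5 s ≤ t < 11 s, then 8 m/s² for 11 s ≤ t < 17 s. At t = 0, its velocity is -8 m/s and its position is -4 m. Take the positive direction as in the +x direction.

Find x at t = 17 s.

On each constant-a segment, Δv = aΔt and Δx = v₀Δt + ½aΔt²; chain segment to segment.
0–2 s: v starts -8 m/s; Δx = -8·2 + ½·-4·2² = -24 m; v ends -16 m/s.
2–5 s: v starts -16 m/s; Δx = -16·3 + ½·4·3² = -30 m; v ends -4 m/s.
5–11 s: v starts -4 m/s; Δx = -4·6 + ½·10·6² = 156 m; v ends 56 m/s.
11–17 s: v starts 56 m/s; Δx = 56·6 + ½·8·6² = 480 m; v ends 104 m/s.
x(17) = -4 + Σ Δx = 578 m.

578 m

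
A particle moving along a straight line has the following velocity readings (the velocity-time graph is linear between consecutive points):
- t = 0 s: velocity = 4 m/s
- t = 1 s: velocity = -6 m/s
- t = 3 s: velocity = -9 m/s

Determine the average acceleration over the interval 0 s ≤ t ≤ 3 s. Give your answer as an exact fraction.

Average acceleration = Δv/Δt = (-9 − 4)/(3 − 0) = -13/3 m/s².

-13/3 m/s²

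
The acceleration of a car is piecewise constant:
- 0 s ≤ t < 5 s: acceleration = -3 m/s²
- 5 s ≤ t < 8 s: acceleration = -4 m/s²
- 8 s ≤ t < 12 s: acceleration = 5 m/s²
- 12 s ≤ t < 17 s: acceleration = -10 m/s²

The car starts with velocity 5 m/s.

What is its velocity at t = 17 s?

Δv equals the area under the a-t graph; then v = v₀ + Δv.
0–5 s: -3 × 5 = -15 m/s
5–8 s: -4 × 3 = -12 m/s
8–12 s: 5 × 4 = 20 m/s
12–17 s: -10 × 5 = -50 m/s
Δv = -57 m/s, so v(17) = 5 + (-57) = -52 m/s.

-52 m/s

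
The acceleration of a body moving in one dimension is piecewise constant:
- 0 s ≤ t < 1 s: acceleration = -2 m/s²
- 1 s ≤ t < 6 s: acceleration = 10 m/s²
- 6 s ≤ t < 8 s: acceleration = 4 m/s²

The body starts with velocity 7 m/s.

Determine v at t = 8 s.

63 m/s

Δv equals the area under the a-t graph; then v = v₀ + Δv.
0–1 s: -2 × 1 = -2 m/s
1–6 s: 10 × 5 = 50 m/s
6–8 s: 4 × 2 = 8 m/s
Δv = 56 m/s, so v(8) = 7 + (56) = 63 m/s.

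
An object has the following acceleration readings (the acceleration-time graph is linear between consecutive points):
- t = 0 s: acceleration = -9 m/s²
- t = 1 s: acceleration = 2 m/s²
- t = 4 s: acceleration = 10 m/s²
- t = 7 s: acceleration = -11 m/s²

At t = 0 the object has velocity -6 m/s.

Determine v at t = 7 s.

7 m/s

Δv equals the area under the a-t graph; then v = v₀ + Δv.
0–1 s: ½(-9 + 2)(1) = -3.5 m/s
1–4 s: ½(2 + 10)(3) = 18 m/s
4–7 s: ½(10 + -11)(3) = -1.5 m/s
Δv = 13 m/s, so v(7) = -6 + (13) = 7 m/s.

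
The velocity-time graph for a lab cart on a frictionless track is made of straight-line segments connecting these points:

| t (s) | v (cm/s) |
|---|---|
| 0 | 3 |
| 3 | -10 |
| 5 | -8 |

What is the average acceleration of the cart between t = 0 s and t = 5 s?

Average acceleration = Δv/Δt = (-8 − 3)/(5 − 0) = -2.2 cm/s².

-2.2 cm/s²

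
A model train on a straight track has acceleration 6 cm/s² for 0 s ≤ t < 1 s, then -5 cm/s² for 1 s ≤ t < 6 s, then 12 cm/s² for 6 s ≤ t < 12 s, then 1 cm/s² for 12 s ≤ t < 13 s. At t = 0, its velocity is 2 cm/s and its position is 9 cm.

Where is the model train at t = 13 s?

On each constant-a segment, Δv = aΔt and Δx = v₀Δt + ½aΔt²; chain segment to segment.
0–1 s: v starts 2 cm/s; Δx = 2·1 + ½·6·1² = 5 cm; v ends 8 cm/s.
1–6 s: v starts 8 cm/s; Δx = 8·5 + ½·-5·5² = -22.5 cm; v ends -17 cm/s.
6–12 s: v starts -17 cm/s; Δx = -17·6 + ½·12·6² = 114 cm; v ends 55 cm/s.
12–13 s: v starts 55 cm/s; Δx = 55·1 + ½·1·1² = 55.5 cm; v ends 56 cm/s.
x(13) = 9 + Σ Δx = 161 cm.

161 cm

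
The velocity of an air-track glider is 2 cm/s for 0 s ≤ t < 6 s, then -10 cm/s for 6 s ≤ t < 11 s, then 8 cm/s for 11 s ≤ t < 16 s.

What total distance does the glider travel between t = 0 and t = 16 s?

102 cm

Distance (not displacement) is the total path length: add the absolute areas under v-t.
0–6 s: |2| × 6 = 12 cm
6–11 s: |-10| × 5 = 50 cm
11–16 s: |8| × 5 = 40 cm
Total distance = 102 cm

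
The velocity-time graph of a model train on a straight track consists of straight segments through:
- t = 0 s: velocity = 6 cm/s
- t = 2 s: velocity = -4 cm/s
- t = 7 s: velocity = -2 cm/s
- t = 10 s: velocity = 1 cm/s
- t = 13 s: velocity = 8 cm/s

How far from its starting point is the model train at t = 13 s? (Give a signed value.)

Net displacement equals the area under the velocity-time graph (areas below the axis count negative).
0–2 s: ½(6 + -4)(2) = 2 cm
2–7 s: ½(-4 + -2)(5) = -15 cm
7–10 s: ½(-2 + 1)(3) = -1.5 cm
10–13 s: ½(1 + 8)(3) = 13.5 cm
Net displacement = -1 cm

-1 cm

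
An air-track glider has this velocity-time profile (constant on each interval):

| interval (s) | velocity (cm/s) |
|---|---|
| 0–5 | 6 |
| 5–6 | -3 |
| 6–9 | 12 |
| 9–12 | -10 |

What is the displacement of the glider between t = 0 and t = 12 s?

Net displacement equals the area under the velocity-time graph (areas below the axis count negative).
0–5 s: 6 × 5 = 30 cm
5–6 s: -3 × 1 = -3 cm
6–9 s: 12 × 3 = 36 cm
9–12 s: -10 × 3 = -30 cm
Net displacement = 33 cm

33 cm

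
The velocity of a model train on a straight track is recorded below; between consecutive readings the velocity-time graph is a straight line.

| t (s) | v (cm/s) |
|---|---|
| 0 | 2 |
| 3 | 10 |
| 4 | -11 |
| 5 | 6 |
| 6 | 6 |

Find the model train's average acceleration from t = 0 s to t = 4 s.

-3.25 cm/s²

Average acceleration = Δv/Δt = (-11 − 2)/(4 − 0) = -3.25 cm/s².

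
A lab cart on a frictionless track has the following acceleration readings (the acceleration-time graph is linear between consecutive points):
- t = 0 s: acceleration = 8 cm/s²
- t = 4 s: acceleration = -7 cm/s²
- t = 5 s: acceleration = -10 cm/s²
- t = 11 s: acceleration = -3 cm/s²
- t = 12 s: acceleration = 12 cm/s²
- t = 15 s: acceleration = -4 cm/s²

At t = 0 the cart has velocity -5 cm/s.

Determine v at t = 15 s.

-34 cm/s

Δv equals the area under the a-t graph; then v = v₀ + Δv.
0–4 s: ½(8 + -7)(4) = 2 cm/s
4–5 s: ½(-7 + -10)(1) = -8.5 cm/s
5–11 s: ½(-10 + -3)(6) = -39 cm/s
11–12 s: ½(-3 + 12)(1) = 4.5 cm/s
12–15 s: ½(12 + -4)(3) = 12 cm/s
Δv = -29 cm/s, so v(15) = -5 + (-29) = -34 cm/s.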